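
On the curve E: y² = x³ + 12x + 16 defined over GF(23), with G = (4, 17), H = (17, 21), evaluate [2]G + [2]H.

(17, 21)

First 2G:
Repeated addition: build up to 2G.
2G: tangent at (4, 17): λ = (3·4² + 12)/(2·17) ≡ 14/11. 11⁻¹ ≡ 21 (mod 23) since 11·21 = 231 ≡ 1, so λ ≡ 14·21 ≡ 18.
  x = λ² - 4 - 4 = 324 - 8 ≡ 17; y = λ·(4 - 17) - 17 ≡ 2. → (17, 2)
2G = (17, 2).
Next 2H:
Repeated addition: build up to 2H.
2H: tangent at (17, 21): λ = (3·17² + 12)/(2·21) ≡ 5/19. 19⁻¹ ≡ 17 (mod 23), so λ ≡ 5·17 ≡ 16.
  x = λ² - 17 - 17 = 256 - 34 ≡ 15; y = λ·(17 - 15) - 21 ≡ 11. → (15, 11)
2H = (15, 11).
Finally 2G + 2H:
(17, 2) + (15, 11). λ = (11 - 2)/(15 - 17) ≡ 9/21 mod 23. 21⁻¹ ≡ 11 (mod 23) since 21·11 = 231 ≡ 1, so λ ≡ 7.
  x = λ² - 17 - 15 = 49 - 32 ≡ 17; y = λ·(17 - 17) - 2 ≡ 21. → (17, 21)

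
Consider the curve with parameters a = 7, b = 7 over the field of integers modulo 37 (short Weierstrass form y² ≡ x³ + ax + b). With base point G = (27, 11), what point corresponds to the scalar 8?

(10, 35)

Double-and-add on 8 = (1000)₂. Start with G = (27, 11) for the leading 1-bit.
double: tangent at (27, 11): λ = (3·27² + 7)/(2·11) ≡ 11/22. 22⁻¹ ≡ 32 (mod 37), so λ ≡ 11·32 ≡ 19.
  x = λ² - 27 - 27 = 361 - 54 ≡ 11; y = λ·(27 - 11) - 11 ≡ 34. → (11, 34)
double: tangent at (11, 34): λ = (3·11² + 7)/(2·34) ≡ 0/31. 31⁻¹ ≡ 6 (mod 37) since 31·6 = 186 ≡ 1, so λ ≡ 0·6 ≡ 0.
  x = λ² - 11 - 11 = 0 - 22 ≡ 15; y = λ·(11 - 15) - 34 ≡ 3. → (15, 3)
double: tangent at (15, 3): λ = (3·15² + 7)/(2·3) ≡ 16/6. 6⁻¹ ≡ 31 (mod 37), so λ ≡ 16·31 ≡ 15.
  x = λ² - 15 - 15 = 225 - 30 ≡ 10; y = λ·(15 - 10) - 3 ≡ 35. → (10, 35)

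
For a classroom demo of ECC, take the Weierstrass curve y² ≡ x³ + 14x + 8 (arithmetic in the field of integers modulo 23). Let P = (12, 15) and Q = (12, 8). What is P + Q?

The two points share x = 12 and their y-coordinates satisfy 15 + 8 ≡ 0 (mod 23), so they are inverses. Their sum is ∞.

O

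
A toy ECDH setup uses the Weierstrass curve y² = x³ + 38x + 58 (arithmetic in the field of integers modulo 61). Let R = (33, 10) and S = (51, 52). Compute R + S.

(33, 10) + (51, 52). λ = (52 - 10)/(51 - 33) ≡ 42/18 mod 61. 18⁻¹ ≡ 17 (mod 61), so λ ≡ 43.
  x = λ² - 33 - 51 = 1849 - 84 ≡ 57; y = λ·(33 - 57) - 10 ≡ 56. → (57, 56)

(57, 56)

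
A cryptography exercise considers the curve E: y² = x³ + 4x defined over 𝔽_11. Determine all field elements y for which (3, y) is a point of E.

x³ + 4x + 0 = 39 ≡ 6 (mod 11).
6 is a non-residue mod 11; no y exists.

none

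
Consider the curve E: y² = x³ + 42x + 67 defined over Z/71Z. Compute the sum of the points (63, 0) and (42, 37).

(62, 5)

(63, 0) + (42, 37). λ = (37 - 0)/(42 - 63) ≡ 37/50 mod 71. 50⁻¹ ≡ 27 (mod 71), so λ ≡ 5.
  x = λ² - 63 - 42 = 25 - 105 ≡ 62; y = λ·(63 - 62) - 0 ≡ 5. → (62, 5)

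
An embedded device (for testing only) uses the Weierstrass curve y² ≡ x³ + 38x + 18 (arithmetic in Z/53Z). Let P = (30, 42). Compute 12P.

Double-and-add on 12 = (1100)₂. Start with P = (30, 42) for the leading 1-bit.
double: tangent at (30, 42): λ = (3·30² + 38)/(2·42) ≡ 35/31. 31⁻¹ ≡ 12 (mod 53) since 31·12 = 372 ≡ 1, so λ ≡ 35·12 ≡ 49.
  x = λ² - 30 - 30 = 2401 - 60 ≡ 9; y = λ·(30 - 9) - 42 ≡ 33. → (9, 33)
add P: (9, 33) + (30, 42). λ = (42 - 33)/(30 - 9) ≡ 9/21 mod 53. 21⁻¹ ≡ 48 (mod 53), so λ ≡ 8.
  x = λ² - 9 - 30 = 64 - 39 ≡ 25; y = λ·(9 - 25) - 33 ≡ 51. → (25, 51)
double: tangent at (25, 51): λ = (3·25² + 38)/(2·51) ≡ 5/49. 49⁻¹ ≡ 13 (mod 53), so λ ≡ 5·13 ≡ 12.
  x = λ² - 25 - 25 = 144 - 50 ≡ 41; y = λ·(25 - 41) - 51 ≡ 22. → (41, 22)
double: tangent at (41, 22): λ = (3·41² + 38)/(2·22) ≡ 46/44. 44⁻¹ ≡ 47 (mod 53), so λ ≡ 46·47 ≡ 42.
  x = λ² - 41 - 41 = 1764 - 82 ≡ 39; y = λ·(41 - 39) - 22 ≡ 9. → (39, 9)

(39, 9)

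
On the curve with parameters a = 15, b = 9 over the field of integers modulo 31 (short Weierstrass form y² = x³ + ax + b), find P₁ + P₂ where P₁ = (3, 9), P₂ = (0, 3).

(3, 9) + (0, 3). λ = (3 - 9)/(0 - 3) ≡ 25/28 mod 31. 28⁻¹ ≡ 10 (mod 31), so λ ≡ 2.
  x = λ² - 3 - 0 = 4 - 3 ≡ 1; y = λ·(3 - 1) - 9 ≡ 26. → (1, 26)

(1, 26)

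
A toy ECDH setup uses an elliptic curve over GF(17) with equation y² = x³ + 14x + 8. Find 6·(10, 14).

Write P = (10, 14).
Repeated addition: build up to 6P.
2P: tangent at (10, 14): λ = (3·10² + 14)/(2·14) ≡ 8/11. 11⁻¹ ≡ 14 (mod 17), so λ ≡ 8·14 ≡ 10.
  x = λ² - 10 - 10 = 100 - 20 ≡ 12; y = λ·(10 - 12) - 14 ≡ 0. → (12, 0)
3P: (12, 0) + (10, 14). λ = (14 - 0)/(10 - 12) ≡ 14/15 mod 17. 15⁻¹ ≡ 8 (mod 17), so λ ≡ 10.
  x = λ² - 12 - 10 = 100 - 22 ≡ 10; y = λ·(12 - 10) - 0 ≡ 3. → (10, 3)
4P: (10, 3) + (10, 14): same x and y₁ ≡ -y₂, so the sum is the point at infinity.
5P: the point at infinity + (10, 14) = (10, 14) (identity).
6P: tangent at (10, 14): λ = (3·10² + 14)/(2·14) ≡ 8/11. 11⁻¹ ≡ 14 (mod 17), so λ ≡ 8·14 ≡ 10.
  x = λ² - 10 - 10 = 100 - 20 ≡ 12; y = λ·(10 - 12) - 14 ≡ 0. → (12, 0)

(12, 0)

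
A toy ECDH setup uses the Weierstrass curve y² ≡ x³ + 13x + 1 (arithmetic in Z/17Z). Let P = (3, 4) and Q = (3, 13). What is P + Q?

O

The two points share x = 3 and their y-coordinates satisfy 4 + 13 ≡ 0 (mod 17), so they are inverses. Their sum is 𝒪.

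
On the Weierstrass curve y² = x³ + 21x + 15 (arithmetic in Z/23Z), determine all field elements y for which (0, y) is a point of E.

x³ + 21x + 15 = 15 ≡ 15 (mod 23).
15 is a non-residue mod 23; no y exists.

none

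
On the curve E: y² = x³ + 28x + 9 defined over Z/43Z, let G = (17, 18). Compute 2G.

(34, 24)

tangent at (17, 18): λ = (3·17² + 28)/(2·18) ≡ 35/36. 36⁻¹ ≡ 6 (mod 43), so λ ≡ 35·6 ≡ 38.
  x = λ² - 17 - 17 = 1444 - 34 ≡ 34; y = λ·(17 - 34) - 18 ≡ 24. → (34, 24)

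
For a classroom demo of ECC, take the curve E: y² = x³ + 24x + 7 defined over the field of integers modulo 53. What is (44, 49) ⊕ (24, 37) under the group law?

(32, 43)

(44, 49) + (24, 37). λ = (37 - 49)/(24 - 44) ≡ 41/33 mod 53. 33⁻¹ ≡ 45 (mod 53), so λ ≡ 43.
  x = λ² - 44 - 24 = 1849 - 68 ≡ 32; y = λ·(44 - 32) - 49 ≡ 43. → (32, 43)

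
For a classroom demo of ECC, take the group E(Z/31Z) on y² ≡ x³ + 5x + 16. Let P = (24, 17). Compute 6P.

Double-and-add on 6 = (110)₂. Start with P = (24, 17) for the leading 1-bit.
double: tangent at (24, 17): λ = (3·24² + 5)/(2·17) ≡ 28/3. 3⁻¹ ≡ 21 (mod 31), so λ ≡ 28·21 ≡ 30.
  x = λ² - 24 - 24 = 900 - 48 ≡ 15; y = λ·(24 - 15) - 17 ≡ 5. → (15, 5)
add P: (15, 5) + (24, 17). λ = (17 - 5)/(24 - 15) ≡ 12/9 mod 31. 9⁻¹ ≡ 7 (mod 31), so λ ≡ 22.
  x = λ² - 15 - 24 = 484 - 39 ≡ 11; y = λ·(15 - 11) - 5 ≡ 21. → (11, 21)
double: tangent at (11, 21): λ = (3·11² + 5)/(2·21) ≡ 27/11. 11⁻¹ ≡ 17 (mod 31) since 11·17 = 187 ≡ 1, so λ ≡ 27·17 ≡ 25.
  x = λ² - 11 - 11 = 625 - 22 ≡ 14; y = λ·(11 - 14) - 21 ≡ 28. → (14, 28)

(14, 28)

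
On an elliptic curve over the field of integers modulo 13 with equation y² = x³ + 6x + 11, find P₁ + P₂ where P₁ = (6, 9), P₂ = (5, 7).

(6, 9) + (5, 7). λ = (7 - 9)/(5 - 6) ≡ 11/12 mod 13. 12⁻¹ ≡ 12 (mod 13), so λ ≡ 2.
  x = λ² - 6 - 5 = 4 - 11 ≡ 6; y = λ·(6 - 6) - 9 ≡ 4. → (6, 4)

(6, 4)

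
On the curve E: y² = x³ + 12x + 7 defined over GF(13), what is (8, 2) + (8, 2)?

tangent at (8, 2): λ = (3·8² + 12)/(2·2) ≡ 9/4. 4⁻¹ ≡ 10 (mod 13), so λ ≡ 9·10 ≡ 12.
  x = λ² - 8 - 8 = 144 - 16 ≡ 11; y = λ·(8 - 11) - 2 ≡ 1. → (11, 1)

(11, 1)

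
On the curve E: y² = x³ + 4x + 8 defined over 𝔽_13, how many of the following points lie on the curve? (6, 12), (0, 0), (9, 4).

(6, 12): 12² ≡ 1, rhs ≡ 1 → on.
(0, 0): 0² ≡ 0, rhs ≡ 8 → off.
(9, 4): 4² ≡ 3, rhs ≡ 6 → off.

1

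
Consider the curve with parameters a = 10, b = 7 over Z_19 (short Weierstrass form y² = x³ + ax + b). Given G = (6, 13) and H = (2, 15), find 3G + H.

First 3G:
Repeated addition: build up to 3G.
2G: tangent at (6, 13): λ = (3·6² + 10)/(2·13) ≡ 4/7. 7⁻¹ ≡ 11 (mod 19), so λ ≡ 4·11 ≡ 6.
  x = λ² - 6 - 6 = 36 - 12 ≡ 5; y = λ·(6 - 5) - 13 ≡ 12. → (5, 12)
3G: (5, 12) + (6, 13). λ = (13 - 12)/(6 - 5) ≡ 1/1 mod 19. 1⁻¹ ≡ 1 (mod 19) since 1·1 = 1 ≡ 1, so λ ≡ 1.
  x = λ² - 5 - 6 = 1 - 11 ≡ 9; y = λ·(5 - 9) - 12 ≡ 3. → (9, 3)
3G = (9, 3).
Finally 3G + H:
(9, 3) + (2, 15). λ = (15 - 3)/(2 - 9) ≡ 12/12 mod 19. 12⁻¹ ≡ 8 (mod 19), so λ ≡ 1.
  x = λ² - 9 - 2 = 1 - 11 ≡ 9; y = λ·(9 - 9) - 3 ≡ 16. → (9, 16)

(9, 16)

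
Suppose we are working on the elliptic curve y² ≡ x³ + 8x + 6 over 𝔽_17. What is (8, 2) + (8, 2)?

(2, 9)

tangent at (8, 2): λ = (3·8² + 8)/(2·2) ≡ 13/4. 4⁻¹ ≡ 13 (mod 17), so λ ≡ 13·13 ≡ 16.
  x = λ² - 8 - 8 = 256 - 16 ≡ 2; y = λ·(8 - 2) - 2 ≡ 9. → (2, 9)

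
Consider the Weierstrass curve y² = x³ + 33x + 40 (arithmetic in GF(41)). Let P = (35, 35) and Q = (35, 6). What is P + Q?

O

The two points share x = 35 and their y-coordinates satisfy 35 + 6 ≡ 0 (mod 41), so they are inverses. Their sum is ∞.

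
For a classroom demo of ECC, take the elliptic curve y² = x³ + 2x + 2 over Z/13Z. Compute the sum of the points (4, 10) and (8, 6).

(4, 10) + (8, 6). λ = (6 - 10)/(8 - 4) ≡ 9/4 mod 13. 4⁻¹ ≡ 10 (mod 13) since 4·10 = 40 ≡ 1, so λ ≡ 12.
  x = λ² - 4 - 8 = 144 - 12 ≡ 2; y = λ·(4 - 2) - 10 ≡ 1. → (2, 1)

(2, 1)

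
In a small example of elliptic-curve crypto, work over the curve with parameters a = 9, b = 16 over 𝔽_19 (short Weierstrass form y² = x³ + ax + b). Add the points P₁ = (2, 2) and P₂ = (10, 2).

(7, 17)

(2, 2) + (10, 2). λ = (2 - 2)/(10 - 2) ≡ 0/8 mod 19. 8⁻¹ ≡ 12 (mod 19) since 8·12 = 96 ≡ 1, so λ ≡ 0.
  x = λ² - 2 - 10 = 0 - 12 ≡ 7; y = λ·(2 - 7) - 2 ≡ 17. → (7, 17)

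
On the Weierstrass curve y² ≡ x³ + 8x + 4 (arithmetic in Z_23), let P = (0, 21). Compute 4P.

Double-and-add on 4 = (100)₂. Start with P = (0, 21) for the leading 1-bit.
double: tangent at (0, 21): λ = (3·0² + 8)/(2·21) ≡ 8/19. 19⁻¹ ≡ 17 (mod 23), so λ ≡ 8·17 ≡ 21.
  x = λ² - 0 - 0 = 441 - 0 ≡ 4; y = λ·(0 - 4) - 21 ≡ 10. → (4, 10)
double: tangent at (4, 10): λ = (3·4² + 8)/(2·10) ≡ 10/20. 20⁻¹ ≡ 15 (mod 23), so λ ≡ 10·15 ≡ 12.
  x = λ² - 4 - 4 = 144 - 8 ≡ 21; y = λ·(4 - 21) - 10 ≡ 16. → (21, 16)

(21, 16)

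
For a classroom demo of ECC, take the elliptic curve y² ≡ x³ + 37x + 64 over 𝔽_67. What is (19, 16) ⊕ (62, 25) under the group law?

(19, 16) + (62, 25). λ = (25 - 16)/(62 - 19) ≡ 9/43 mod 67. 43⁻¹ ≡ 53 (mod 67), so λ ≡ 8.
  x = λ² - 19 - 62 = 64 - 81 ≡ 50; y = λ·(19 - 50) - 16 ≡ 4. → (50, 4)

(50, 4)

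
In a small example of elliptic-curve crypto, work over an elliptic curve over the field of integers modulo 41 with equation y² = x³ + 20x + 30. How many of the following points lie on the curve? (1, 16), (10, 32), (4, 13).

1

(1, 16): 16² ≡ 10, rhs ≡ 10 → on.
(10, 32): 32² ≡ 40, rhs ≡ 0 → off.
(4, 13): 13² ≡ 5, rhs ≡ 10 → off.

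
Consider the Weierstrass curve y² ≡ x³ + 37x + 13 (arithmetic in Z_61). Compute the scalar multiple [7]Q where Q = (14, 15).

Double-and-add on 7 = (111)₂. Start with Q = (14, 15) for the leading 1-bit.
double: tangent at (14, 15): λ = (3·14² + 37)/(2·15) ≡ 15/30. 30⁻¹ ≡ 59 (mod 61), so λ ≡ 15·59 ≡ 31.
  x = λ² - 14 - 14 = 961 - 28 ≡ 18; y = λ·(14 - 18) - 15 ≡ 44. → (18, 44)
add Q: (18, 44) + (14, 15). λ = (15 - 44)/(14 - 18) ≡ 32/57 mod 61. 57⁻¹ ≡ 15 (mod 61) since 57·15 = 855 ≡ 1, so λ ≡ 53.
  x = λ² - 18 - 14 = 2809 - 32 ≡ 32; y = λ·(18 - 32) - 44 ≡ 7. → (32, 7)
double: tangent at (32, 7): λ = (3·32² + 37)/(2·7) ≡ 59/14. 14⁻¹ ≡ 48 (mod 61), so λ ≡ 59·48 ≡ 26.
  x = λ² - 32 - 32 = 676 - 64 ≡ 2; y = λ·(32 - 2) - 7 ≡ 41. → (2, 41)
add Q: (2, 41) + (14, 15). λ = (15 - 41)/(14 - 2) ≡ 35/12 mod 61. 12⁻¹ ≡ 56 (mod 61), so λ ≡ 8.
  x = λ² - 2 - 14 = 64 - 16 ≡ 48; y = λ·(2 - 48) - 41 ≡ 18. → (48, 18)

(48, 18)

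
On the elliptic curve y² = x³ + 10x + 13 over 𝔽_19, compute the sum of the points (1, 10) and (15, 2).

(1, 10) + (15, 2). λ = (2 - 10)/(15 - 1) ≡ 11/14 mod 19. 14⁻¹ ≡ 15 (mod 19), so λ ≡ 13.
  x = λ² - 1 - 15 = 169 - 16 ≡ 1; y = λ·(1 - 1) - 10 ≡ 9. → (1, 9)

(1, 9)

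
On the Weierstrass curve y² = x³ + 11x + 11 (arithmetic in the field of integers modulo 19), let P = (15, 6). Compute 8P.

O

Double-and-add on 8 = (1000)₂. Start with P = (15, 6) for the leading 1-bit.
double: tangent at (15, 6): λ = (3·15² + 11)/(2·6) ≡ 2/12. 12⁻¹ ≡ 8 (mod 19), so λ ≡ 2·8 ≡ 16.
  x = λ² - 15 - 15 = 256 - 30 ≡ 17; y = λ·(15 - 17) - 6 ≡ 0. → (17, 0)
double: (17, 0) + (17, 0): same x and y₁ ≡ -y₂, so the sum is O.
double: O + O = O (identity).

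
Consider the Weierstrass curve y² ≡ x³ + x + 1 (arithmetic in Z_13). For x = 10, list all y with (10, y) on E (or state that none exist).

x³ + 1x + 1 = 1011 ≡ 10 (mod 13).
Square roots of 10 mod 13: 6 and 7 (since 6² = 36 ≡ 10).

6, 7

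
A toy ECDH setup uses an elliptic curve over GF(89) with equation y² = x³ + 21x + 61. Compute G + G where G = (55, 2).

tangent at (55, 2): λ = (3·55² + 21)/(2·2) ≡ 18/4. 4⁻¹ ≡ 67 (mod 89), so λ ≡ 18·67 ≡ 49.
  x = λ² - 55 - 55 = 2401 - 110 ≡ 66; y = λ·(55 - 66) - 2 ≡ 82. → (66, 82)

(66, 82)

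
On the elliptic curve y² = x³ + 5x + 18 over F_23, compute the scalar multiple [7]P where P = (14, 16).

Repeated addition: build up to 7P.
2P: tangent at (14, 16): λ = (3·14² + 5)/(2·16) ≡ 18/9. 9⁻¹ ≡ 18 (mod 23) since 9·18 = 162 ≡ 1, so λ ≡ 18·18 ≡ 2.
  x = λ² - 14 - 14 = 4 - 28 ≡ 22; y = λ·(14 - 22) - 16 ≡ 14. → (22, 14)
3P: (22, 14) + (14, 16). λ = (16 - 14)/(14 - 22) ≡ 2/15 mod 23. 15⁻¹ ≡ 20 (mod 23), so λ ≡ 17.
  x = λ² - 22 - 14 = 289 - 36 ≡ 0; y = λ·(22 - 0) - 14 ≡ 15. → (0, 15)
4P: (0, 15) + (14, 16). λ = (16 - 15)/(14 - 0) ≡ 1/14 mod 23. 14⁻¹ ≡ 5 (mod 23), so λ ≡ 5.
  x = λ² - 0 - 14 = 25 - 14 ≡ 11; y = λ·(0 - 11) - 15 ≡ 22. → (11, 22)
5P: (11, 22) + (14, 16). λ = (16 - 22)/(14 - 11) ≡ 17/3 mod 23. 3⁻¹ ≡ 8 (mod 23), so λ ≡ 21.
  x = λ² - 11 - 14 = 441 - 25 ≡ 2; y = λ·(11 - 2) - 22 ≡ 6. → (2, 6)
6P: (2, 6) + (14, 16). λ = (16 - 6)/(14 - 2) ≡ 10/12 mod 23. 12⁻¹ ≡ 2 (mod 23), so λ ≡ 20.
  x = λ² - 2 - 14 = 400 - 16 ≡ 16; y = λ·(2 - 16) - 6 ≡ 13. → (16, 13)
7P: (16, 13) + (14, 16). λ = (16 - 13)/(14 - 16) ≡ 3/21 mod 23. 21⁻¹ ≡ 11 (mod 23), so λ ≡ 10.
  x = λ² - 16 - 14 = 100 - 30 ≡ 1; y = λ·(16 - 1) - 13 ≡ 22. → (1, 22)

(1, 22)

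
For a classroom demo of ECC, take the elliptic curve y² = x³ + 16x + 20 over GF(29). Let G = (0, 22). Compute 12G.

Double-and-add on 12 = (1100)₂. Start with G = (0, 22) for the leading 1-bit.
double: tangent at (0, 22): λ = (3·0² + 16)/(2·22) ≡ 16/15. 15⁻¹ ≡ 2 (mod 29), so λ ≡ 16·2 ≡ 3.
  x = λ² - 0 - 0 = 9 - 0 ≡ 9; y = λ·(0 - 9) - 22 ≡ 9. → (9, 9)
add G: (9, 9) + (0, 22). λ = (22 - 9)/(0 - 9) ≡ 13/20 mod 29. 20⁻¹ ≡ 16 (mod 29), so λ ≡ 5.
  x = λ² - 9 - 0 = 25 - 9 ≡ 16; y = λ·(9 - 16) - 9 ≡ 14. → (16, 14)
double: tangent at (16, 14): λ = (3·16² + 16)/(2·14) ≡ 1/28. 28⁻¹ ≡ 28 (mod 29), so λ ≡ 1·28 ≡ 28.
  x = λ² - 16 - 16 = 784 - 32 ≡ 27; y = λ·(16 - 27) - 14 ≡ 26. → (27, 26)
double: tangent at (27, 26): λ = (3·27² + 16)/(2·26) ≡ 28/23. 23⁻¹ ≡ 24 (mod 29), so λ ≡ 28·24 ≡ 5.
  x = λ² - 27 - 27 = 25 - 54 ≡ 0; y = λ·(27 - 0) - 26 ≡ 22. → (0, 22)

(0, 22)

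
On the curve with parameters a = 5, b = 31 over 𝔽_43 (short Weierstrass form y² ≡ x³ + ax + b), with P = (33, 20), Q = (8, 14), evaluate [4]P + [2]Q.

First 4P:
Double-and-add on 4 = (100)₂. Start with P = (33, 20) for the leading 1-bit.
double: tangent at (33, 20): λ = (3·33² + 5)/(2·20) ≡ 4/40. 40⁻¹ ≡ 14 (mod 43), so λ ≡ 4·14 ≡ 13.
  x = λ² - 33 - 33 = 169 - 66 ≡ 17; y = λ·(33 - 17) - 20 ≡ 16. → (17, 16)
double: tangent at (17, 16): λ = (3·17² + 5)/(2·16) ≡ 12/32. 32⁻¹ ≡ 39 (mod 43), so λ ≡ 12·39 ≡ 38.
  x = λ² - 17 - 17 = 1444 - 34 ≡ 34; y = λ·(17 - 34) - 16 ≡ 26. → (34, 26)
4P = (34, 26).
Next 2Q:
Repeated addition: build up to 2Q.
2Q: tangent at (8, 14): λ = (3·8² + 5)/(2·14) ≡ 25/28. 28⁻¹ ≡ 20 (mod 43), so λ ≡ 25·20 ≡ 27.
  x = λ² - 8 - 8 = 729 - 16 ≡ 25; y = λ·(8 - 25) - 14 ≡ 0. → (25, 0)
2Q = (25, 0).
Finally 4P + 2Q:
(34, 26) + (25, 0). λ = (0 - 26)/(25 - 34) ≡ 17/34 mod 43. 34⁻¹ ≡ 19 (mod 43), so λ ≡ 22.
  x = λ² - 34 - 25 = 484 - 59 ≡ 38; y = λ·(34 - 38) - 26 ≡ 15. → (38, 15)

(38, 15)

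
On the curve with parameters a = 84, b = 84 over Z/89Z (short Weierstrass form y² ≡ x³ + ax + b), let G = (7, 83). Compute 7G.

Repeated addition: build up to 7G.
2G: tangent at (7, 83): λ = (3·7² + 84)/(2·83) ≡ 53/77. 77⁻¹ ≡ 37 (mod 89), so λ ≡ 53·37 ≡ 3.
  x = λ² - 7 - 7 = 9 - 14 ≡ 84; y = λ·(7 - 84) - 83 ≡ 42. → (84, 42)
3G: (84, 42) + (7, 83). λ = (83 - 42)/(7 - 84) ≡ 41/12 mod 89. 12⁻¹ ≡ 52 (mod 89), so λ ≡ 85.
  x = λ² - 84 - 7 = 7225 - 91 ≡ 14; y = λ·(84 - 14) - 42 ≡ 34. → (14, 34)
4G: (14, 34) + (7, 83). λ = (83 - 34)/(7 - 14) ≡ 49/82 mod 89. 82⁻¹ ≡ 38 (mod 89), so λ ≡ 82.
  x = λ² - 14 - 7 = 6724 - 21 ≡ 28; y = λ·(14 - 28) - 34 ≡ 64. → (28, 64)
5G: (28, 64) + (7, 83). λ = (83 - 64)/(7 - 28) ≡ 19/68 mod 89. 68⁻¹ ≡ 72 (mod 89), so λ ≡ 33.
  x = λ² - 28 - 7 = 1089 - 35 ≡ 75; y = λ·(28 - 75) - 64 ≡ 76. → (75, 76)
6G: (75, 76) + (7, 83). λ = (83 - 76)/(7 - 75) ≡ 7/21 mod 89. 21⁻¹ ≡ 17 (mod 89), so λ ≡ 30.
  x = λ² - 75 - 7 = 900 - 82 ≡ 17; y = λ·(75 - 17) - 76 ≡ 62. → (17, 62)
7G: (17, 62) + (7, 83). λ = (83 - 62)/(7 - 17) ≡ 21/79 mod 89. 79⁻¹ ≡ 80 (mod 89), so λ ≡ 78.
  x = λ² - 17 - 7 = 6084 - 24 ≡ 8; y = λ·(17 - 8) - 62 ≡ 17. → (8, 17)

(8, 17)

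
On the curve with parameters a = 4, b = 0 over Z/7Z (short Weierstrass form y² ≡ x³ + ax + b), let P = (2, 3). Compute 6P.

(0, 0)

Repeated addition: build up to 6P.
2P: tangent at (2, 3): λ = (3·2² + 4)/(2·3) ≡ 2/6. 6⁻¹ ≡ 6 (mod 7) since 6·6 = 36 ≡ 1, so λ ≡ 2·6 ≡ 5.
  x = λ² - 2 - 2 = 25 - 4 ≡ 0; y = λ·(2 - 0) - 3 ≡ 0. → (0, 0)
3P: (0, 0) + (2, 3). λ = (3 - 0)/(2 - 0) ≡ 3/2 mod 7. 2⁻¹ ≡ 4 (mod 7), so λ ≡ 5.
  x = λ² - 0 - 2 = 25 - 2 ≡ 2; y = λ·(0 - 2) - 0 ≡ 4. → (2, 4)
4P: (2, 4) + (2, 3): same x and y₁ ≡ -y₂, so the sum is the point at infinity.
5P: the point at infinity + (2, 3) = (2, 3) (identity).
6P: tangent at (2, 3): λ = (3·2² + 4)/(2·3) ≡ 2/6. 6⁻¹ ≡ 6 (mod 7) since 6·6 = 36 ≡ 1, so λ ≡ 2·6 ≡ 5.
  x = λ² - 2 - 2 = 25 - 4 ≡ 0; y = λ·(2 - 0) - 3 ≡ 0. → (0, 0)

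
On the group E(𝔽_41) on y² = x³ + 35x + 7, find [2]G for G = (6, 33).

tangent at (6, 33): λ = (3·6² + 35)/(2·33) ≡ 20/25. 25⁻¹ ≡ 23 (mod 41), so λ ≡ 20·23 ≡ 9.
  x = λ² - 6 - 6 = 81 - 12 ≡ 28; y = λ·(6 - 28) - 33 ≡ 15. → (28, 15)

(28, 15)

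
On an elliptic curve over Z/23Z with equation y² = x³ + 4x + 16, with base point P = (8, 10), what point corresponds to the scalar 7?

Double-and-add on 7 = (111)₂. Start with P = (8, 10) for the leading 1-bit.
double: tangent at (8, 10): λ = (3·8² + 4)/(2·10) ≡ 12/20. 20⁻¹ ≡ 15 (mod 23), so λ ≡ 12·15 ≡ 19.
  x = λ² - 8 - 8 = 361 - 16 ≡ 0; y = λ·(8 - 0) - 10 ≡ 4. → (0, 4)
add P: (0, 4) + (8, 10). λ = (10 - 4)/(8 - 0) ≡ 6/8 mod 23. 8⁻¹ ≡ 3 (mod 23), so λ ≡ 18.
  x = λ² - 0 - 8 = 324 - 8 ≡ 17; y = λ·(0 - 17) - 4 ≡ 12. → (17, 12)
double: tangent at (17, 12): λ = (3·17² + 4)/(2·12) ≡ 20/1. 1⁻¹ ≡ 1 (mod 23) since 1·1 = 1 ≡ 1, so λ ≡ 20·1 ≡ 20.
  x = λ² - 17 - 17 = 400 - 34 ≡ 21; y = λ·(17 - 21) - 12 ≡ 0. → (21, 0)
add P: (21, 0) + (8, 10). λ = (10 - 0)/(8 - 21) ≡ 10/10 mod 23. 10⁻¹ ≡ 7 (mod 23), so λ ≡ 1.
  x = λ² - 21 - 8 = 1 - 29 ≡ 18; y = λ·(21 - 18) - 0 ≡ 3. → (18, 3)

(18, 3)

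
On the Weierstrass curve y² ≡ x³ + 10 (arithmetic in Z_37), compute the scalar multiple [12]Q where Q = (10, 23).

Repeated addition: build up to 12Q.
2Q: tangent at (10, 23): λ = (3·10² + 0)/(2·23) ≡ 4/9. 9⁻¹ ≡ 33 (mod 37) since 9·33 = 297 ≡ 1, so λ ≡ 4·33 ≡ 21.
  x = λ² - 10 - 10 = 441 - 20 ≡ 14; y = λ·(10 - 14) - 23 ≡ 4. → (14, 4)
3Q: (14, 4) + (10, 23). λ = (23 - 4)/(10 - 14) ≡ 19/33 mod 37. 33⁻¹ ≡ 9 (mod 37) since 33·9 = 297 ≡ 1, so λ ≡ 23.
  x = λ² - 14 - 10 = 529 - 24 ≡ 24; y = λ·(14 - 24) - 4 ≡ 25. → (24, 25)
4Q: (24, 25) + (10, 23). λ = (23 - 25)/(10 - 24) ≡ 35/23 mod 37. 23⁻¹ ≡ 29 (mod 37), so λ ≡ 16.
  x = λ² - 24 - 10 = 256 - 34 ≡ 0; y = λ·(24 - 0) - 25 ≡ 26. → (0, 26)
5Q: (0, 26) + (10, 23). λ = (23 - 26)/(10 - 0) ≡ 34/10 mod 37. 10⁻¹ ≡ 26 (mod 37), so λ ≡ 33.
  x = λ² - 0 - 10 = 1089 - 10 ≡ 6; y = λ·(0 - 6) - 26 ≡ 35. → (6, 35)
6Q: (6, 35) + (10, 23). λ = (23 - 35)/(10 - 6) ≡ 25/4 mod 37. 4⁻¹ ≡ 28 (mod 37) since 4·28 = 112 ≡ 1, so λ ≡ 34.
  x = λ² - 6 - 10 = 1156 - 16 ≡ 30; y = λ·(6 - 30) - 35 ≡ 0. → (30, 0)
7Q: (30, 0) + (10, 23). λ = (23 - 0)/(10 - 30) ≡ 23/17 mod 37. 17⁻¹ ≡ 24 (mod 37) since 17·24 = 408 ≡ 1, so λ ≡ 34.
  x = λ² - 30 - 10 = 1156 - 40 ≡ 6; y = λ·(30 - 6) - 0 ≡ 2. → (6, 2)
8Q: (6, 2) + (10, 23). λ = (23 - 2)/(10 - 6) ≡ 21/4 mod 37. 4⁻¹ ≡ 28 (mod 37), so λ ≡ 33.
  x = λ² - 6 - 10 = 1089 - 16 ≡ 0; y = λ·(6 - 0) - 2 ≡ 11. → (0, 11)
9Q: (0, 11) + (10, 23). λ = (23 - 11)/(10 - 0) ≡ 12/10 mod 37. 10⁻¹ ≡ 26 (mod 37) since 10·26 = 260 ≡ 1, so λ ≡ 16.
  x = λ² - 0 - 10 = 256 - 10 ≡ 24; y = λ·(0 - 24) - 11 ≡ 12. → (24, 12)
10Q: (24, 12) + (10, 23). λ = (23 - 12)/(10 - 24) ≡ 11/23 mod 37. 23⁻¹ ≡ 29 (mod 37), so λ ≡ 23.
  x = λ² - 24 - 10 = 529 - 34 ≡ 14; y = λ·(24 - 14) - 12 ≡ 33. → (14, 33)
11Q: (14, 33) + (10, 23). λ = (23 - 33)/(10 - 14) ≡ 27/33 mod 37. 33⁻¹ ≡ 9 (mod 37), so λ ≡ 21.
  x = λ² - 14 - 10 = 441 - 24 ≡ 10; y = λ·(14 - 10) - 33 ≡ 14. → (10, 14)
12Q: (10, 14) + (10, 23): same x and y₁ ≡ -y₂, so the sum is O.

O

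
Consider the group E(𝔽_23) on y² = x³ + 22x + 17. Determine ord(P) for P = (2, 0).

2P: (2, 0) + (2, 0): same x and y₁ ≡ -y₂, so the sum is ∞.
2P = ∞, so the order is 2.

2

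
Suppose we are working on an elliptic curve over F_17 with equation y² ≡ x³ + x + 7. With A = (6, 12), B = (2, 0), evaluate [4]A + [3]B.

First 4A:
Double-and-add on 4 = (100)₂. Start with A = (6, 12) for the leading 1-bit.
double: tangent at (6, 12): λ = (3·6² + 1)/(2·12) ≡ 7/7. 7⁻¹ ≡ 5 (mod 17), so λ ≡ 7·5 ≡ 1.
  x = λ² - 6 - 6 = 1 - 12 ≡ 6; y = λ·(6 - 6) - 12 ≡ 5. → (6, 5)
double: tangent at (6, 5): λ = (3·6² + 1)/(2·5) ≡ 7/10. 10⁻¹ ≡ 12 (mod 17), so λ ≡ 7·12 ≡ 16.
  x = λ² - 6 - 6 = 256 - 12 ≡ 6; y = λ·(6 - 6) - 5 ≡ 12. → (6, 12)
4A = (6, 12).
Next 3B:
Repeated addition: build up to 3B.
2B: (2, 0) + (2, 0): same x and y₁ ≡ -y₂, so the sum is 𝒪.
3B: 𝒪 + (2, 0) = (2, 0) (identity).
3B = (2, 0).
Finally 4A + 3B:
(6, 12) + (2, 0). λ = (0 - 12)/(2 - 6) ≡ 5/13 mod 17. 13⁻¹ ≡ 4 (mod 17) since 13·4 = 52 ≡ 1, so λ ≡ 3.
  x = λ² - 6 - 2 = 9 - 8 ≡ 1; y = λ·(6 - 1) - 12 ≡ 3. → (1, 3)

(1, 3)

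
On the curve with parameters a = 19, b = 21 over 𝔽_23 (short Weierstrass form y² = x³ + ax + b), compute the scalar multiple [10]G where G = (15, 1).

Repeated addition: build up to 10G.
2G: tangent at (15, 1): λ = (3·15² + 19)/(2·1) ≡ 4/2. 2⁻¹ ≡ 12 (mod 23), so λ ≡ 4·12 ≡ 2.
  x = λ² - 15 - 15 = 4 - 30 ≡ 20; y = λ·(15 - 20) - 1 ≡ 12. → (20, 12)
3G: (20, 12) + (15, 1). λ = (1 - 12)/(15 - 20) ≡ 12/18 mod 23. 18⁻¹ ≡ 9 (mod 23), so λ ≡ 16.
  x = λ² - 20 - 15 = 256 - 35 ≡ 14; y = λ·(20 - 14) - 12 ≡ 15. → (14, 15)
4G: (14, 15) + (15, 1). λ = (1 - 15)/(15 - 14) ≡ 9/1 mod 23. 1⁻¹ ≡ 1 (mod 23) since 1·1 = 1 ≡ 1, so λ ≡ 9.
  x = λ² - 14 - 15 = 81 - 29 ≡ 6; y = λ·(14 - 6) - 15 ≡ 11. → (6, 11)
5G: (6, 11) + (15, 1). λ = (1 - 11)/(15 - 6) ≡ 13/9 mod 23. 9⁻¹ ≡ 18 (mod 23), so λ ≡ 4.
  x = λ² - 6 - 15 = 16 - 21 ≡ 18; y = λ·(6 - 18) - 11 ≡ 10. → (18, 10)
6G: (18, 10) + (15, 1). λ = (1 - 10)/(15 - 18) ≡ 14/20 mod 23. 20⁻¹ ≡ 15 (mod 23), so λ ≡ 3.
  x = λ² - 18 - 15 = 9 - 33 ≡ 22; y = λ·(18 - 22) - 10 ≡ 1. → (22, 1)
7G: (22, 1) + (15, 1). λ = (1 - 1)/(15 - 22) ≡ 0/16 mod 23. 16⁻¹ ≡ 13 (mod 23) since 16·13 = 208 ≡ 1, so λ ≡ 0.
  x = λ² - 22 - 15 = 0 - 37 ≡ 9; y = λ·(22 - 9) - 1 ≡ 22. → (9, 22)
8G: (9, 22) + (15, 1). λ = (1 - 22)/(15 - 9) ≡ 2/6 mod 23. 6⁻¹ ≡ 4 (mod 23) since 6·4 = 24 ≡ 1, so λ ≡ 8.
  x = λ² - 9 - 15 = 64 - 24 ≡ 17; y = λ·(9 - 17) - 22 ≡ 6. → (17, 6)
9G: (17, 6) + (15, 1). λ = (1 - 6)/(15 - 17) ≡ 18/21 mod 23. 21⁻¹ ≡ 11 (mod 23), so λ ≡ 14.
  x = λ² - 17 - 15 = 196 - 32 ≡ 3; y = λ·(17 - 3) - 6 ≡ 6. → (3, 6)
10G: (3, 6) + (15, 1). λ = (1 - 6)/(15 - 3) ≡ 18/12 mod 23. 12⁻¹ ≡ 2 (mod 23) since 12·2 = 24 ≡ 1, so λ ≡ 13.
  x = λ² - 3 - 15 = 169 - 18 ≡ 13; y = λ·(3 - 13) - 6 ≡ 2. → (13, 2)

(13, 2)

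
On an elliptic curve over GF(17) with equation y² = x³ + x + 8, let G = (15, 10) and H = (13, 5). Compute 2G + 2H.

(10, 7)

First 2G:
Repeated addition: build up to 2G.
2G: tangent at (15, 10): λ = (3·15² + 1)/(2·10) ≡ 13/3. 3⁻¹ ≡ 6 (mod 17), so λ ≡ 13·6 ≡ 10.
  x = λ² - 15 - 15 = 100 - 30 ≡ 2; y = λ·(15 - 2) - 10 ≡ 1. → (2, 1)
2G = (2, 1).
Next 2H:
Repeated addition: build up to 2H.
2H: tangent at (13, 5): λ = (3·13² + 1)/(2·5) ≡ 15/10. 10⁻¹ ≡ 12 (mod 17) since 10·12 = 120 ≡ 1, so λ ≡ 15·12 ≡ 10.
  x = λ² - 13 - 13 = 100 - 26 ≡ 6; y = λ·(13 - 6) - 5 ≡ 14. → (6, 14)
2H = (6, 14).
Finally 2G + 2H:
(2, 1) + (6, 14). λ = (14 - 1)/(6 - 2) ≡ 13/4 mod 17. 4⁻¹ ≡ 13 (mod 17) since 4·13 = 52 ≡ 1, so λ ≡ 16.
  x = λ² - 2 - 6 = 256 - 8 ≡ 10; y = λ·(2 - 10) - 1 ≡ 7. → (10, 7)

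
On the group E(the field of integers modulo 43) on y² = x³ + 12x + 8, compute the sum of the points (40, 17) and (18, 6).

(40, 17) + (18, 6). λ = (6 - 17)/(18 - 40) ≡ 32/21 mod 43. 21⁻¹ ≡ 41 (mod 43) since 21·41 = 861 ≡ 1, so λ ≡ 22.
  x = λ² - 40 - 18 = 484 - 58 ≡ 39; y = λ·(40 - 39) - 17 ≡ 5. → (39, 5)

(39, 5)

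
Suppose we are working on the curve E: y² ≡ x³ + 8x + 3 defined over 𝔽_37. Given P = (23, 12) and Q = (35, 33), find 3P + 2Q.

First 3P:
Repeated addition: build up to 3P.
2P: tangent at (23, 12): λ = (3·23² + 8)/(2·12) ≡ 4/24. 24⁻¹ ≡ 17 (mod 37), so λ ≡ 4·17 ≡ 31.
  x = λ² - 23 - 23 = 961 - 46 ≡ 27; y = λ·(23 - 27) - 12 ≡ 12. → (27, 12)
3P: (27, 12) + (23, 12). λ = (12 - 12)/(23 - 27) ≡ 0/33 mod 37. 33⁻¹ ≡ 9 (mod 37) since 33·9 = 297 ≡ 1, so λ ≡ 0.
  x = λ² - 27 - 23 = 0 - 50 ≡ 24; y = λ·(27 - 24) - 12 ≡ 25. → (24, 25)
3P = (24, 25).
Next 2Q:
Repeated addition: build up to 2Q.
2Q: tangent at (35, 33): λ = (3·35² + 8)/(2·33) ≡ 20/29. 29⁻¹ ≡ 23 (mod 37), so λ ≡ 20·23 ≡ 16.
  x = λ² - 35 - 35 = 256 - 70 ≡ 1; y = λ·(35 - 1) - 33 ≡ 30. → (1, 30)
2Q = (1, 30).
Finally 3P + 2Q:
(24, 25) + (1, 30). λ = (30 - 25)/(1 - 24) ≡ 5/14 mod 37. 14⁻¹ ≡ 8 (mod 37), so λ ≡ 3.
  x = λ² - 24 - 1 = 9 - 25 ≡ 21; y = λ·(24 - 21) - 25 ≡ 21. → (21, 21)

(21, 21)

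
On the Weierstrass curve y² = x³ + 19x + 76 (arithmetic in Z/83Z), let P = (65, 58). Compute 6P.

Double-and-add on 6 = (110)₂. Start with P = (65, 58) for the leading 1-bit.
double: tangent at (65, 58): λ = (3·65² + 19)/(2·58) ≡ 78/33. 33⁻¹ ≡ 78 (mod 83) since 33·78 = 2574 ≡ 1, so λ ≡ 78·78 ≡ 25.
  x = λ² - 65 - 65 = 625 - 130 ≡ 80; y = λ·(65 - 80) - 58 ≡ 65. → (80, 65)
add P: (80, 65) + (65, 58). λ = (58 - 65)/(65 - 80) ≡ 76/68 mod 83. 68⁻¹ ≡ 11 (mod 83) since 68·11 = 748 ≡ 1, so λ ≡ 6.
  x = λ² - 80 - 65 = 36 - 145 ≡ 57; y = λ·(80 - 57) - 65 ≡ 73. → (57, 73)
double: tangent at (57, 73): λ = (3·57² + 19)/(2·73) ≡ 55/63. 63⁻¹ ≡ 29 (mod 83), so λ ≡ 55·29 ≡ 18.
  x = λ² - 57 - 57 = 324 - 114 ≡ 44; y = λ·(57 - 44) - 73 ≡ 78. → (44, 78)

(44, 78)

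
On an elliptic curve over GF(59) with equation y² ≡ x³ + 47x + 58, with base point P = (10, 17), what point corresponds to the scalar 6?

(33, 9)

Double-and-add on 6 = (110)₂. Start with P = (10, 17) for the leading 1-bit.
double: tangent at (10, 17): λ = (3·10² + 47)/(2·17) ≡ 52/34. 34⁻¹ ≡ 33 (mod 59) since 34·33 = 1122 ≡ 1, so λ ≡ 52·33 ≡ 5.
  x = λ² - 10 - 10 = 25 - 20 ≡ 5; y = λ·(10 - 5) - 17 ≡ 8. → (5, 8)
add P: (5, 8) + (10, 17). λ = (17 - 8)/(10 - 5) ≡ 9/5 mod 59. 5⁻¹ ≡ 12 (mod 59) since 5·12 = 60 ≡ 1, so λ ≡ 49.
  x = λ² - 5 - 10 = 2401 - 15 ≡ 26; y = λ·(5 - 26) - 8 ≡ 25. → (26, 25)
double: tangent at (26, 25): λ = (3·26² + 47)/(2·25) ≡ 10/50. 50⁻¹ ≡ 13 (mod 59), so λ ≡ 10·13 ≡ 12.
  x = λ² - 26 - 26 = 144 - 52 ≡ 33; y = λ·(26 - 33) - 25 ≡ 9. → (33, 9)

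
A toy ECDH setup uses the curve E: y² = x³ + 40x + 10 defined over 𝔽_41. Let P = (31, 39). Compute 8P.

Double-and-add on 8 = (1000)₂. Start with P = (31, 39) for the leading 1-bit.
double: tangent at (31, 39): λ = (3·31² + 40)/(2·39) ≡ 12/37. 37⁻¹ ≡ 10 (mod 41), so λ ≡ 12·10 ≡ 38.
  x = λ² - 31 - 31 = 1444 - 62 ≡ 29; y = λ·(31 - 29) - 39 ≡ 37. → (29, 37)
double: tangent at (29, 37): λ = (3·29² + 40)/(2·37) ≡ 21/33. 33⁻¹ ≡ 5 (mod 41), so λ ≡ 21·5 ≡ 23.
  x = λ² - 29 - 29 = 529 - 58 ≡ 20; y = λ·(29 - 20) - 37 ≡ 6. → (20, 6)
double: tangent at (20, 6): λ = (3·20² + 40)/(2·6) ≡ 10/12. 12⁻¹ ≡ 24 (mod 41), so λ ≡ 10·24 ≡ 35.
  x = λ² - 20 - 20 = 1225 - 40 ≡ 37; y = λ·(20 - 37) - 6 ≡ 14. → (37, 14)

(37, 14)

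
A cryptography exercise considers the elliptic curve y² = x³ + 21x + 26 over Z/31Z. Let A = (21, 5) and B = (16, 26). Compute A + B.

(29, 10)

(21, 5) + (16, 26). λ = (26 - 5)/(16 - 21) ≡ 21/26 mod 31. 26⁻¹ ≡ 6 (mod 31) since 26·6 = 156 ≡ 1, so λ ≡ 2.
  x = λ² - 21 - 16 = 4 - 37 ≡ 29; y = λ·(21 - 29) - 5 ≡ 10. → (29, 10)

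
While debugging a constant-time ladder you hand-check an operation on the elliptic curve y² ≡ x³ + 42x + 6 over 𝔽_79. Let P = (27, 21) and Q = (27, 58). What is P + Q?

O

The two points share x = 27 and their y-coordinates satisfy 21 + 58 ≡ 0 (mod 79), so they are inverses. Their sum is the point at infinity.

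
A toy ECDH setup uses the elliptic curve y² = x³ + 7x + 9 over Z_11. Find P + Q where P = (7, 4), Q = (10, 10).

(7, 4) + (10, 10). λ = (10 - 4)/(10 - 7) ≡ 6/3 mod 11. 3⁻¹ ≡ 4 (mod 11), so λ ≡ 2.
  x = λ² - 7 - 10 = 4 - 17 ≡ 9; y = λ·(7 - 9) - 4 ≡ 3. → (9, 3)

(9, 3)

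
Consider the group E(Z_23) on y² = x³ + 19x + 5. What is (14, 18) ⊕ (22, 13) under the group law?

(5, 8)

(14, 18) + (22, 13). λ = (13 - 18)/(22 - 14) ≡ 18/8 mod 23. 8⁻¹ ≡ 3 (mod 23), so λ ≡ 8.
  x = λ² - 14 - 22 = 64 - 36 ≡ 5; y = λ·(14 - 5) - 18 ≡ 8. → (5, 8)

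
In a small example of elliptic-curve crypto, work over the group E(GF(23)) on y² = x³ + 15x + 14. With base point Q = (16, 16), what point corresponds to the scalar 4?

Repeated addition: build up to 4Q.
2Q: tangent at (16, 16): λ = (3·16² + 15)/(2·16) ≡ 1/9. 9⁻¹ ≡ 18 (mod 23) since 9·18 = 162 ≡ 1, so λ ≡ 1·18 ≡ 18.
  x = λ² - 16 - 16 = 324 - 32 ≡ 16; y = λ·(16 - 16) - 16 ≡ 7. → (16, 7)
3Q: (16, 7) + (16, 16): same x and y₁ ≡ -y₂, so the sum is O.
4Q: O + (16, 16) = (16, 16) (identity).

(16, 16)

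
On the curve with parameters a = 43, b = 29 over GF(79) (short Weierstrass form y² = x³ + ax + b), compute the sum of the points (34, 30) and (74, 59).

(34, 30) + (74, 59). λ = (59 - 30)/(74 - 34) ≡ 29/40 mod 79. 40⁻¹ ≡ 2 (mod 79), so λ ≡ 58.
  x = λ² - 34 - 74 = 3364 - 108 ≡ 17; y = λ·(34 - 17) - 30 ≡ 8. → (17, 8)

(17, 8)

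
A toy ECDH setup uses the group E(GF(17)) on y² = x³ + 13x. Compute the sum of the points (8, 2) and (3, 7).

(8, 2) + (3, 7). λ = (7 - 2)/(3 - 8) ≡ 5/12 mod 17. 12⁻¹ ≡ 10 (mod 17), so λ ≡ 16.
  x = λ² - 8 - 3 = 256 - 11 ≡ 7; y = λ·(8 - 7) - 2 ≡ 14. → (7, 14)

(7, 14)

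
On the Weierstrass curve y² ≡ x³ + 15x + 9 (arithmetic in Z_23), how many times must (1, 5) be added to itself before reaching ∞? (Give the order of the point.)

2P: tangent at (1, 5): λ = (3·1² + 15)/(2·5) ≡ 18/10. 10⁻¹ ≡ 7 (mod 23), so λ ≡ 18·7 ≡ 11.
  x = λ² - 1 - 1 = 121 - 2 ≡ 4; y = λ·(1 - 4) - 5 ≡ 8. → (4, 8)
3P: (4, 8) + (1, 5). λ = (5 - 8)/(1 - 4) ≡ 20/20 mod 23. 20⁻¹ ≡ 15 (mod 23), so λ ≡ 1.
  x = λ² - 4 - 1 = 1 - 5 ≡ 19; y = λ·(4 - 19) - 8 ≡ 0. → (19, 0)
4P: (19, 0) + (1, 5). λ = (5 - 0)/(1 - 19) ≡ 5/5 mod 23. 5⁻¹ ≡ 14 (mod 23), so λ ≡ 1.
  x = λ² - 19 - 1 = 1 - 20 ≡ 4; y = λ·(19 - 4) - 0 ≡ 15. → (4, 15)
5P: (4, 15) + (1, 5). λ = (5 - 15)/(1 - 4) ≡ 13/20 mod 23. 20⁻¹ ≡ 15 (mod 23), so λ ≡ 11.
  x = λ² - 4 - 1 = 121 - 5 ≡ 1; y = λ·(4 - 1) - 15 ≡ 18. → (1, 18)
6P: (1, 18) + (1, 5): same x and y₁ ≡ -y₂, so the sum is ∞.
6P = ∞, so the order is 6.

6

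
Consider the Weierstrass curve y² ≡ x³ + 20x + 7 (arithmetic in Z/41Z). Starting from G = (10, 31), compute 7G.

(15, 19)

Double-and-add on 7 = (111)₂. Start with G = (10, 31) for the leading 1-bit.
double: tangent at (10, 31): λ = (3·10² + 20)/(2·31) ≡ 33/21. 21⁻¹ ≡ 2 (mod 41) since 21·2 = 42 ≡ 1, so λ ≡ 33·2 ≡ 25.
  x = λ² - 10 - 10 = 625 - 20 ≡ 31; y = λ·(10 - 31) - 31 ≡ 18. → (31, 18)
add G: (31, 18) + (10, 31). λ = (31 - 18)/(10 - 31) ≡ 13/20 mod 41. 20⁻¹ ≡ 39 (mod 41), so λ ≡ 15.
  x = λ² - 31 - 10 = 225 - 41 ≡ 20; y = λ·(31 - 20) - 18 ≡ 24. → (20, 24)
double: tangent at (20, 24): λ = (3·20² + 20)/(2·24) ≡ 31/7. 7⁻¹ ≡ 6 (mod 41) since 7·6 = 42 ≡ 1, so λ ≡ 31·6 ≡ 22.
  x = λ² - 20 - 20 = 484 - 40 ≡ 34; y = λ·(20 - 34) - 24 ≡ 37. → (34, 37)
add G: (34, 37) + (10, 31). λ = (31 - 37)/(10 - 34) ≡ 35/17 mod 41. 17⁻¹ ≡ 29 (mod 41) since 17·29 = 493 ≡ 1, so λ ≡ 31.
  x = λ² - 34 - 10 = 961 - 44 ≡ 15; y = λ·(34 - 15) - 37 ≡ 19. → (15, 19)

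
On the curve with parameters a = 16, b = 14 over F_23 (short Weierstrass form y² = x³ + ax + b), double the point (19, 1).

tangent at (19, 1): λ = (3·19² + 16)/(2·1) ≡ 18/2. 2⁻¹ ≡ 12 (mod 23) since 2·12 = 24 ≡ 1, so λ ≡ 18·12 ≡ 9.
  x = λ² - 19 - 19 = 81 - 38 ≡ 20; y = λ·(19 - 20) - 1 ≡ 13. → (20, 13)

(20, 13)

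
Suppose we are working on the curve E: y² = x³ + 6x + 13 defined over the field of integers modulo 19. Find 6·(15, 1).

Write G = (15, 1).
Repeated addition: build up to 6G.
2G: tangent at (15, 1): λ = (3·15² + 6)/(2·1) ≡ 16/2. 2⁻¹ ≡ 10 (mod 19) since 2·10 = 20 ≡ 1, so λ ≡ 16·10 ≡ 8.
  x = λ² - 15 - 15 = 64 - 30 ≡ 15; y = λ·(15 - 15) - 1 ≡ 18. → (15, 18)
3G: (15, 18) + (15, 1): same x and y₁ ≡ -y₂, so the sum is O.
4G: O + (15, 1) = (15, 1) (identity).
5G: tangent at (15, 1): λ = (3·15² + 6)/(2·1) ≡ 16/2. 2⁻¹ ≡ 10 (mod 19), so λ ≡ 16·10 ≡ 8.
  x = λ² - 15 - 15 = 64 - 30 ≡ 15; y = λ·(15 - 15) - 1 ≡ 18. → (15, 18)
6G: (15, 18) + (15, 1): same x and y₁ ≡ -y₂, so the sum is O.

O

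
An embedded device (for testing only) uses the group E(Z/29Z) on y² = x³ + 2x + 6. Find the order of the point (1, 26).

8

2P: tangent at (1, 26): λ = (3·1² + 2)/(2·26) ≡ 5/23. 23⁻¹ ≡ 24 (mod 29), so λ ≡ 5·24 ≡ 4.
  x = λ² - 1 - 1 = 16 - 2 ≡ 14; y = λ·(1 - 14) - 26 ≡ 9. → (14, 9)
3P: (14, 9) + (1, 26). λ = (26 - 9)/(1 - 14) ≡ 17/16 mod 29. 16⁻¹ ≡ 20 (mod 29), so λ ≡ 21.
  x = λ² - 14 - 1 = 441 - 15 ≡ 20; y = λ·(14 - 20) - 9 ≡ 10. → (20, 10)
4P: (20, 10) + (1, 26). λ = (26 - 10)/(1 - 20) ≡ 16/10 mod 29. 10⁻¹ ≡ 3 (mod 29), so λ ≡ 19.
  x = λ² - 20 - 1 = 361 - 21 ≡ 21; y = λ·(20 - 21) - 10 ≡ 0. → (21, 0)
5P: (21, 0) + (1, 26). λ = (26 - 0)/(1 - 21) ≡ 26/9 mod 29. 9⁻¹ ≡ 13 (mod 29), so λ ≡ 19.
  x = λ² - 21 - 1 = 361 - 22 ≡ 20; y = λ·(21 - 20) - 0 ≡ 19. → (20, 19)
6P: (20, 19) + (1, 26). λ = (26 - 19)/(1 - 20) ≡ 7/10 mod 29. 10⁻¹ ≡ 3 (mod 29), so λ ≡ 21.
  x = λ² - 20 - 1 = 441 - 21 ≡ 14; y = λ·(20 - 14) - 19 ≡ 20. → (14, 20)
7P: (14, 20) + (1, 26). λ = (26 - 20)/(1 - 14) ≡ 6/16 mod 29. 16⁻¹ ≡ 20 (mod 29) since 16·20 = 320 ≡ 1, so λ ≡ 4.
  x = λ² - 14 - 1 = 16 - 15 ≡ 1; y = λ·(14 - 1) - 20 ≡ 3. → (1, 3)
8P: (1, 3) + (1, 26): same x and y₁ ≡ -y₂, so the sum is the point at infinity.
8P = the point at infinity, so the order is 8.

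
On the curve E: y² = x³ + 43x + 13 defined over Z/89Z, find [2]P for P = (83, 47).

(2, 14)

tangent at (83, 47): λ = (3·83² + 43)/(2·47) ≡ 62/5. 5⁻¹ ≡ 18 (mod 89) since 5·18 = 90 ≡ 1, so λ ≡ 62·18 ≡ 48.
  x = λ² - 83 - 83 = 2304 - 166 ≡ 2; y = λ·(83 - 2) - 47 ≡ 14. → (2, 14)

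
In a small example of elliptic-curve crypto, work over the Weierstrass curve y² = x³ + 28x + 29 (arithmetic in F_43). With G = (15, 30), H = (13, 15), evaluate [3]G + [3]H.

(35, 29)

First 3G:
Repeated addition: build up to 3G.
2G: tangent at (15, 30): λ = (3·15² + 28)/(2·30) ≡ 15/17. 17⁻¹ ≡ 38 (mod 43), so λ ≡ 15·38 ≡ 11.
  x = λ² - 15 - 15 = 121 - 30 ≡ 5; y = λ·(15 - 5) - 30 ≡ 37. → (5, 37)
3G: (5, 37) + (15, 30). λ = (30 - 37)/(15 - 5) ≡ 36/10 mod 43. 10⁻¹ ≡ 13 (mod 43) since 10·13 = 130 ≡ 1, so λ ≡ 38.
  x = λ² - 5 - 15 = 1444 - 20 ≡ 5; y = λ·(5 - 5) - 37 ≡ 6. → (5, 6)
3G = (5, 6).
Next 3H:
Repeated addition: build up to 3H.
2H: tangent at (13, 15): λ = (3·13² + 28)/(2·15) ≡ 19/30. 30⁻¹ ≡ 33 (mod 43) since 30·33 = 990 ≡ 1, so λ ≡ 19·33 ≡ 25.
  x = λ² - 13 - 13 = 625 - 26 ≡ 40; y = λ·(13 - 40) - 15 ≡ 41. → (40, 41)
3H: (40, 41) + (13, 15). λ = (15 - 41)/(13 - 40) ≡ 17/16 mod 43. 16⁻¹ ≡ 35 (mod 43) since 16·35 = 560 ≡ 1, so λ ≡ 36.
  x = λ² - 40 - 13 = 1296 - 53 ≡ 39; y = λ·(40 - 39) - 41 ≡ 38. → (39, 38)
3H = (39, 38).
Finally 3G + 3H:
(5, 6) + (39, 38). λ = (38 - 6)/(39 - 5) ≡ 32/34 mod 43. 34⁻¹ ≡ 19 (mod 43) since 34·19 = 646 ≡ 1, so λ ≡ 6.
  x = λ² - 5 - 39 = 36 - 44 ≡ 35; y = λ·(5 - 35) - 6 ≡ 29. → (35, 29)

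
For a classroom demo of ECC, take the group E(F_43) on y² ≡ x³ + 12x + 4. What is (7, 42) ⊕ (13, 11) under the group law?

(27, 4)

(7, 42) + (13, 11). λ = (11 - 42)/(13 - 7) ≡ 12/6 mod 43. 6⁻¹ ≡ 36 (mod 43), so λ ≡ 2.
  x = λ² - 7 - 13 = 4 - 20 ≡ 27; y = λ·(7 - 27) - 42 ≡ 4. → (27, 4)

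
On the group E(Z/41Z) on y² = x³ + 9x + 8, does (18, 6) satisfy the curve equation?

y² = 6² ≡ 36; x³ + 9x + 8 = 6002 ≡ 16 (mod 41). 36 ≠ 16.

no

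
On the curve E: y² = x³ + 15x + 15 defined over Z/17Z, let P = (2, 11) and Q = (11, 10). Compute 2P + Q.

First 2P:
Repeated addition: build up to 2P.
2P: tangent at (2, 11): λ = (3·2² + 15)/(2·11) ≡ 10/5. 5⁻¹ ≡ 7 (mod 17) since 5·7 = 35 ≡ 1, so λ ≡ 10·7 ≡ 2.
  x = λ² - 2 - 2 = 4 - 4 ≡ 0; y = λ·(2 - 0) - 11 ≡ 10. → (0, 10)
2P = (0, 10).
Finally 2P + Q:
(0, 10) + (11, 10). λ = (10 - 10)/(11 - 0) ≡ 0/11 mod 17. 11⁻¹ ≡ 14 (mod 17) since 11·14 = 154 ≡ 1, so λ ≡ 0.
  x = λ² - 0 - 11 = 0 - 11 ≡ 6; y = λ·(0 - 6) - 10 ≡ 7. → (6, 7)

(6, 7)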